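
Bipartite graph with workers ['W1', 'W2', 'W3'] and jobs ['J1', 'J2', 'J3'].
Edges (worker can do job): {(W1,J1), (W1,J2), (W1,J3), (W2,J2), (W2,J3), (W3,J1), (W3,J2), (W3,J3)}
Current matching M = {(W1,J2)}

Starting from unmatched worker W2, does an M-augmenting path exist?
Yes: W2 → J3

An M-augmenting path alternates non-matching / matching edges, starting and ending at unmatched vertices.
Path: W2 → J3
(J3 is unmatched in M, so the path is augmenting.)
Flipping edges along this path would increase |M| from 1 to 2.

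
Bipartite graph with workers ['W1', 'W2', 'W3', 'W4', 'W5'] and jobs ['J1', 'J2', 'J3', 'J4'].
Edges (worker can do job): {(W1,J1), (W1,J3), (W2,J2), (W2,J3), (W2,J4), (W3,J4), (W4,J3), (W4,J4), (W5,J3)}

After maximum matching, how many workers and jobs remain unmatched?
Unmatched: 1 workers, 0 jobs

Maximum matching size: 4
Workers: 5 total, 4 matched, 1 unmatched
Jobs: 4 total, 4 matched, 0 unmatched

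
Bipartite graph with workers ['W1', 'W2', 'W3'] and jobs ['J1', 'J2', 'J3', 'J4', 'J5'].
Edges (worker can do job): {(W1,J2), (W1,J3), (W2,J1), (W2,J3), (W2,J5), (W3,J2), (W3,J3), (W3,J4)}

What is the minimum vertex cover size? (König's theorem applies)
Minimum vertex cover size = 3

By König's theorem: in bipartite graphs,
min vertex cover = max matching = 3

Maximum matching has size 3, so minimum vertex cover also has size 3.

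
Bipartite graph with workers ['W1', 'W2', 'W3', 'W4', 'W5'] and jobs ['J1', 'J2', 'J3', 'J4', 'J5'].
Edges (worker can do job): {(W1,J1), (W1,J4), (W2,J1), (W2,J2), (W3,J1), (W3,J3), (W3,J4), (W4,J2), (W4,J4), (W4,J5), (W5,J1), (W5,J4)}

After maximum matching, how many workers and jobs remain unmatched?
Unmatched: 0 workers, 0 jobs

Maximum matching size: 5
Workers: 5 total, 5 matched, 0 unmatched
Jobs: 5 total, 5 matched, 0 unmatched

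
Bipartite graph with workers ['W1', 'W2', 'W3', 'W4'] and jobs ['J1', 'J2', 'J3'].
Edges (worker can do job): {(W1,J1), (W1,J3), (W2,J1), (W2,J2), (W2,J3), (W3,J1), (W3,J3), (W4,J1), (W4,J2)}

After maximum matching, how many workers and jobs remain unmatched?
Unmatched: 1 workers, 0 jobs

Maximum matching size: 3
Workers: 4 total, 3 matched, 1 unmatched
Jobs: 3 total, 3 matched, 0 unmatched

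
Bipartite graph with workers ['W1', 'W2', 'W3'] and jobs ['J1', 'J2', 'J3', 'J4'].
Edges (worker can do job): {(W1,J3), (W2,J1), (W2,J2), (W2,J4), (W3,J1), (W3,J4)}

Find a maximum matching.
Matching: {(W1,J3), (W2,J2), (W3,J4)}

Maximum matching (size 3):
  W1 → J3
  W2 → J2
  W3 → J4

Each worker is assigned to at most one job, and each job to at most one worker.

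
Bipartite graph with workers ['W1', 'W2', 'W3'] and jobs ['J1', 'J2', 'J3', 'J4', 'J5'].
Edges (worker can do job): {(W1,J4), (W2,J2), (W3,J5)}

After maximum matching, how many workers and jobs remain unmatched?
Unmatched: 0 workers, 2 jobs

Maximum matching size: 3
Workers: 3 total, 3 matched, 0 unmatched
Jobs: 5 total, 3 matched, 2 unmatched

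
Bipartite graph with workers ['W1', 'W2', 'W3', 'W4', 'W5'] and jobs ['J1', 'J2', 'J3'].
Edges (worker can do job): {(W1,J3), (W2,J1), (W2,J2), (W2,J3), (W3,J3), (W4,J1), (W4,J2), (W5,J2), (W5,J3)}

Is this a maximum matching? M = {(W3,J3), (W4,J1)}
No, size 2 is not maximum

Proposed matching has size 2.
Maximum matching size for this graph: 3.

This is NOT maximum - can be improved to size 3.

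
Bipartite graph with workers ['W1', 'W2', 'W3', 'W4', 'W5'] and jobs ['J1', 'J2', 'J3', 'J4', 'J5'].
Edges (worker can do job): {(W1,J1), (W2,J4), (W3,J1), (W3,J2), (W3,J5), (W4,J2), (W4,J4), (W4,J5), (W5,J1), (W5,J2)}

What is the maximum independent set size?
Maximum independent set = 6

By König's theorem:
- Min vertex cover = Max matching = 4
- Max independent set = Total vertices - Min vertex cover
- Max independent set = 10 - 4 = 6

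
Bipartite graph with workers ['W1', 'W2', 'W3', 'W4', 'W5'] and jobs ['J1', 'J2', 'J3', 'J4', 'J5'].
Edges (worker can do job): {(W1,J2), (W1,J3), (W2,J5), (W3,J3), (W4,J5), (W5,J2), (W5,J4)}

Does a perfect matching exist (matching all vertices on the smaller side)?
No, maximum matching has size 4 < 5

Maximum matching has size 4, need 5 for perfect matching.
Unmatched workers: ['W2']
Unmatched jobs: ['J1']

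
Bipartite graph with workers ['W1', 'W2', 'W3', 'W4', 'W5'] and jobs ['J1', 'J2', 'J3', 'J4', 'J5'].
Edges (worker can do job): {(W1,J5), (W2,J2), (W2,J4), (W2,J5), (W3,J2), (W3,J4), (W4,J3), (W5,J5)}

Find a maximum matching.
Matching: {(W2,J2), (W3,J4), (W4,J3), (W5,J5)}

Maximum matching (size 4):
  W2 → J2
  W3 → J4
  W4 → J3
  W5 → J5

Each worker is assigned to at most one job, and each job to at most one worker.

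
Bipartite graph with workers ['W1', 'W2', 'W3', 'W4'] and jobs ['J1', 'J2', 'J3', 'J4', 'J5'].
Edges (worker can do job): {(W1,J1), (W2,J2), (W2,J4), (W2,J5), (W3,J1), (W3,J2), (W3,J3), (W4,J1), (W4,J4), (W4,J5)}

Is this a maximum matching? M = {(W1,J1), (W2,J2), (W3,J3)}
No, size 3 is not maximum

Proposed matching has size 3.
Maximum matching size for this graph: 4.

This is NOT maximum - can be improved to size 4.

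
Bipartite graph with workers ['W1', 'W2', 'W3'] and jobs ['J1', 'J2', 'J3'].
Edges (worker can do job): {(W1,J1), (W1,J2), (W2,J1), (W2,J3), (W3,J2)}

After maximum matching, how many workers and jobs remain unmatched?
Unmatched: 0 workers, 0 jobs

Maximum matching size: 3
Workers: 3 total, 3 matched, 0 unmatched
Jobs: 3 total, 3 matched, 0 unmatched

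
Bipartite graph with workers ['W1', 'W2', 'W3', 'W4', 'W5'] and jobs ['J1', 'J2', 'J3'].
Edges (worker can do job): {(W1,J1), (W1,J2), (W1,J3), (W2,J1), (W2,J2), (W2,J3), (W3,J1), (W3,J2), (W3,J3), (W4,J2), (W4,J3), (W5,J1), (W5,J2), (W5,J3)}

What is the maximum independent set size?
Maximum independent set = 5

By König's theorem:
- Min vertex cover = Max matching = 3
- Max independent set = Total vertices - Min vertex cover
- Max independent set = 8 - 3 = 5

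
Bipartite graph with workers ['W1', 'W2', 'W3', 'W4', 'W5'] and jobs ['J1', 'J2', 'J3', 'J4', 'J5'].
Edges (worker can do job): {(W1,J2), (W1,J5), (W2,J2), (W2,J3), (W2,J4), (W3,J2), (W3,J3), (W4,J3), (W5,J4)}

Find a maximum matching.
Matching: {(W1,J5), (W2,J2), (W3,J3), (W5,J4)}

Maximum matching (size 4):
  W1 → J5
  W2 → J2
  W3 → J3
  W5 → J4

Each worker is assigned to at most one job, and each job to at most one worker.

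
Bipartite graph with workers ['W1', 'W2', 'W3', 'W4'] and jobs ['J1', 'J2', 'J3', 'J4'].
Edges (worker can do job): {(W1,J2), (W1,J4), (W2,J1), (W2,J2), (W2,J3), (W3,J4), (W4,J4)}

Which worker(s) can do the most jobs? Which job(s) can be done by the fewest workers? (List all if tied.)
Most versatile: W2 (3 jobs); Least covered: J1, J3 (1 workers)

Worker degrees (jobs they can do): W1:2, W2:3, W3:1, W4:1
Job degrees (workers who can do it): J1:1, J2:2, J3:1, J4:3

Maximum worker degree is 3, achieved by: W2
Minimum job degree is 1, achieved by: J1, J3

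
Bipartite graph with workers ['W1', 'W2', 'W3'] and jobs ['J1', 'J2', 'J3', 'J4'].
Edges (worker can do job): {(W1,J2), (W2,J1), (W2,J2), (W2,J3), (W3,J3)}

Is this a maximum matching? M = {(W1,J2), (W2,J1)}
No, size 2 is not maximum

Proposed matching has size 2.
Maximum matching size for this graph: 3.

This is NOT maximum - can be improved to size 3.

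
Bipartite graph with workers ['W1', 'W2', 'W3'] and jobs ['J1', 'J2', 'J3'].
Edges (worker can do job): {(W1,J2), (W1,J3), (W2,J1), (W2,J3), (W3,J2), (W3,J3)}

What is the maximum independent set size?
Maximum independent set = 3

By König's theorem:
- Min vertex cover = Max matching = 3
- Max independent set = Total vertices - Min vertex cover
- Max independent set = 6 - 3 = 3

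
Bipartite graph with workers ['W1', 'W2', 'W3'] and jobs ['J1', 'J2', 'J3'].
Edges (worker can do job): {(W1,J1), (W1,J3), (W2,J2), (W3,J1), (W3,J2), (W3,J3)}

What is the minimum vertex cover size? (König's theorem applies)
Minimum vertex cover size = 3

By König's theorem: in bipartite graphs,
min vertex cover = max matching = 3

Maximum matching has size 3, so minimum vertex cover also has size 3.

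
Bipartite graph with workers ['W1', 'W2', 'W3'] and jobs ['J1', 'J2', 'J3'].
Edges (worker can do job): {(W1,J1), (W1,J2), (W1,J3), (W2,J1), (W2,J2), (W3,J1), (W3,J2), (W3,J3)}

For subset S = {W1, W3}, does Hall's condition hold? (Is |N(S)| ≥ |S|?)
Yes: |N(S)| = 3, |S| = 2

Subset S = {W1, W3}
Neighbors N(S) = {J1, J2, J3}

|N(S)| = 3, |S| = 2
Hall's condition: |N(S)| ≥ |S| is satisfied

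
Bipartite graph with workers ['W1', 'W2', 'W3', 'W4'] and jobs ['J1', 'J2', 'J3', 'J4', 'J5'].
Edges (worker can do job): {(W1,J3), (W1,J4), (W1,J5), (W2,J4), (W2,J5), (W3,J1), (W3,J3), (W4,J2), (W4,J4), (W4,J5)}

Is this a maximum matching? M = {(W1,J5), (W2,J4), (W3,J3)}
No, size 3 is not maximum

Proposed matching has size 3.
Maximum matching size for this graph: 4.

This is NOT maximum - can be improved to size 4.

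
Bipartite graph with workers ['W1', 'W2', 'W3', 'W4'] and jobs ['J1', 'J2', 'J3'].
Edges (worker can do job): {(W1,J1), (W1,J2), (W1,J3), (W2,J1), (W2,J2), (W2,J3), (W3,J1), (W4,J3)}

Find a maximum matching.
Matching: {(W1,J2), (W3,J1), (W4,J3)}

Maximum matching (size 3):
  W1 → J2
  W3 → J1
  W4 → J3

Each worker is assigned to at most one job, and each job to at most one worker.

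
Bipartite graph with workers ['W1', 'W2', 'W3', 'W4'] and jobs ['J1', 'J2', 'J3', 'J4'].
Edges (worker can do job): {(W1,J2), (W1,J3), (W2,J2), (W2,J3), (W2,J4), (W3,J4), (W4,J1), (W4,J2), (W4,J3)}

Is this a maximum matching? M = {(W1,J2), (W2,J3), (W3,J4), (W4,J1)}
Yes, size 4 is maximum

Proposed matching has size 4.
Maximum matching size for this graph: 4.

This is a maximum matching.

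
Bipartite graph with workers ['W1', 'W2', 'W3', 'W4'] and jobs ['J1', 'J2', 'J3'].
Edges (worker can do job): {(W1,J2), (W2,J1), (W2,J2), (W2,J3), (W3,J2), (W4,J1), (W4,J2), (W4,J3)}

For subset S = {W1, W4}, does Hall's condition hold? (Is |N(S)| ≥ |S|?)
Yes: |N(S)| = 3, |S| = 2

Subset S = {W1, W4}
Neighbors N(S) = {J1, J2, J3}

|N(S)| = 3, |S| = 2
Hall's condition: |N(S)| ≥ |S| is satisfied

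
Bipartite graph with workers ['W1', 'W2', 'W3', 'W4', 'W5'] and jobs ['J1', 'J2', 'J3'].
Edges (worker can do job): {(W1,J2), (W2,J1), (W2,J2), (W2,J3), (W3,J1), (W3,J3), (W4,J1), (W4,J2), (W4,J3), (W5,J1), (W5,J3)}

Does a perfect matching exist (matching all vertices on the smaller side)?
Yes, perfect matching exists (size 3)

Perfect matching: {(W3,J1), (W4,J2), (W5,J3)}
All 3 vertices on the smaller side are matched.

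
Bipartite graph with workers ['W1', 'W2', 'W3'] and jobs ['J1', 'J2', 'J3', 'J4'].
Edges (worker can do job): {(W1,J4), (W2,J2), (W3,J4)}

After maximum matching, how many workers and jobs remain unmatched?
Unmatched: 1 workers, 2 jobs

Maximum matching size: 2
Workers: 3 total, 2 matched, 1 unmatched
Jobs: 4 total, 2 matched, 2 unmatched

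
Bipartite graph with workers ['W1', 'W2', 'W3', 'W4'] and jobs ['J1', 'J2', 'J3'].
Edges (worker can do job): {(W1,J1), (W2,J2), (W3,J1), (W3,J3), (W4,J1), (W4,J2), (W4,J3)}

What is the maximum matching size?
Maximum matching size = 3

Maximum matching: {(W2,J2), (W3,J1), (W4,J3)}
Size: 3

This assigns 3 workers to 3 distinct jobs.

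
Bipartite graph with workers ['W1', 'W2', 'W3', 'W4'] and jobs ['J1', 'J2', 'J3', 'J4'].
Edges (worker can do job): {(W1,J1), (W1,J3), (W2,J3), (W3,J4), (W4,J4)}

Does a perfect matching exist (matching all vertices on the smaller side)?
No, maximum matching has size 3 < 4

Maximum matching has size 3, need 4 for perfect matching.
Unmatched workers: ['W3']
Unmatched jobs: ['J2']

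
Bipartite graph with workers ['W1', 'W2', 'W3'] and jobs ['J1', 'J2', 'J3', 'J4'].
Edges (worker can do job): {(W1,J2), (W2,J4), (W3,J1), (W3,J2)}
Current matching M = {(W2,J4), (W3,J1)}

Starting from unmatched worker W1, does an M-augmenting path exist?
Yes: W1 → J2

An M-augmenting path alternates non-matching / matching edges, starting and ending at unmatched vertices.
Path: W1 → J2
(J2 is unmatched in M, so the path is augmenting.)
Flipping edges along this path would increase |M| from 2 to 3.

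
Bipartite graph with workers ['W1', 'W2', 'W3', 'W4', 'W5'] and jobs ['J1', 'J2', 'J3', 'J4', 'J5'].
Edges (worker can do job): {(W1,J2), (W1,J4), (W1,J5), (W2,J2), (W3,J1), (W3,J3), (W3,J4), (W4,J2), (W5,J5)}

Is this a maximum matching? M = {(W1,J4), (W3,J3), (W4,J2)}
No, size 3 is not maximum

Proposed matching has size 3.
Maximum matching size for this graph: 4.

This is NOT maximum - can be improved to size 4.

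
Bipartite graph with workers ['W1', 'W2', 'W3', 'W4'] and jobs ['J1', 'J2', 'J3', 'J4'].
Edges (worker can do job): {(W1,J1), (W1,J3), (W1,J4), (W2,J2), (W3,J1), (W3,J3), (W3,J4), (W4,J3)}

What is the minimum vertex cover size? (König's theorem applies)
Minimum vertex cover size = 4

By König's theorem: in bipartite graphs,
min vertex cover = max matching = 4

Maximum matching has size 4, so minimum vertex cover also has size 4.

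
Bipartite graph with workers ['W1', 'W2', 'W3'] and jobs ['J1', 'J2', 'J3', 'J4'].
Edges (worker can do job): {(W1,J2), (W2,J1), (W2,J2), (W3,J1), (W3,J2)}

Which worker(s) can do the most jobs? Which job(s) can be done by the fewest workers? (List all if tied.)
Most versatile: W2, W3 (2 jobs); Least covered: J3, J4 (0 workers)

Worker degrees (jobs they can do): W1:1, W2:2, W3:2
Job degrees (workers who can do it): J1:2, J2:3, J3:0, J4:0

Maximum worker degree is 2, achieved by: W2, W3
Minimum job degree is 0, achieved by: J3, J4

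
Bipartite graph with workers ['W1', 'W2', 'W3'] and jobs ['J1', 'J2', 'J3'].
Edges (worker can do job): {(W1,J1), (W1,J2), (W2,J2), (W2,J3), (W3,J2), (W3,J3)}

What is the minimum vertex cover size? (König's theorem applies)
Minimum vertex cover size = 3

By König's theorem: in bipartite graphs,
min vertex cover = max matching = 3

Maximum matching has size 3, so minimum vertex cover also has size 3.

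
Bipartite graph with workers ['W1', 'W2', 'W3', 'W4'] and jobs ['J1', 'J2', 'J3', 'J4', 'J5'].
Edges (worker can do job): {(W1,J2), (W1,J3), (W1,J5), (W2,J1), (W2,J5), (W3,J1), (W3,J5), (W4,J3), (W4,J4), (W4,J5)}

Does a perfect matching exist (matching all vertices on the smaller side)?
Yes, perfect matching exists (size 4)

Perfect matching: {(W1,J2), (W2,J5), (W3,J1), (W4,J4)}
All 4 vertices on the smaller side are matched.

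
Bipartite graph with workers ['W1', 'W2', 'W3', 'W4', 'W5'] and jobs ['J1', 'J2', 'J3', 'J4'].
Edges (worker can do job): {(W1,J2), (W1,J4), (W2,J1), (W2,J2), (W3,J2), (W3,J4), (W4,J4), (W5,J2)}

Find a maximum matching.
Matching: {(W2,J1), (W3,J4), (W5,J2)}

Maximum matching (size 3):
  W2 → J1
  W3 → J4
  W5 → J2

Each worker is assigned to at most one job, and each job to at most one worker.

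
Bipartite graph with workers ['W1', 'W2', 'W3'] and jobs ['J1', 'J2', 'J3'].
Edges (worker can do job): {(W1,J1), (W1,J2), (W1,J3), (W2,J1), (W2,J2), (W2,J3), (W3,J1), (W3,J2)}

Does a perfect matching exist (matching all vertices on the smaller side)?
Yes, perfect matching exists (size 3)

Perfect matching: {(W1,J2), (W2,J3), (W3,J1)}
All 3 vertices on the smaller side are matched.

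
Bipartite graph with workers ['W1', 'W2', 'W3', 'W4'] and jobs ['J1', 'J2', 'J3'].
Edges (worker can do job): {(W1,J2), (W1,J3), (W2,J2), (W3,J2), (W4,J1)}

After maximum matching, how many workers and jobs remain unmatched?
Unmatched: 1 workers, 0 jobs

Maximum matching size: 3
Workers: 4 total, 3 matched, 1 unmatched
Jobs: 3 total, 3 matched, 0 unmatched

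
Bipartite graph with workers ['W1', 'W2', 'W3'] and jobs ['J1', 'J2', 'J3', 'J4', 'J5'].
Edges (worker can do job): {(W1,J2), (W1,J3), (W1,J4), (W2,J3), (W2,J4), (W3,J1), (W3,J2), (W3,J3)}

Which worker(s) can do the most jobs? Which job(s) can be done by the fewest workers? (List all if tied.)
Most versatile: W1, W3 (3 jobs); Least covered: J5 (0 workers)

Worker degrees (jobs they can do): W1:3, W2:2, W3:3
Job degrees (workers who can do it): J1:1, J2:2, J3:3, J4:2, J5:0

Maximum worker degree is 3, achieved by: W1, W3
Minimum job degree is 0, achieved by: J5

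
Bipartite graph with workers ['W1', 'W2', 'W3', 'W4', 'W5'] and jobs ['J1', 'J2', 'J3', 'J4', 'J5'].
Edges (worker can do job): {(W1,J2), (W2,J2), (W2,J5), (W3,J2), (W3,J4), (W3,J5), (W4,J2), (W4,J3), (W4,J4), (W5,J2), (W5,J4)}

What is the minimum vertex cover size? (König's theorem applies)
Minimum vertex cover size = 4

By König's theorem: in bipartite graphs,
min vertex cover = max matching = 4

Maximum matching has size 4, so minimum vertex cover also has size 4.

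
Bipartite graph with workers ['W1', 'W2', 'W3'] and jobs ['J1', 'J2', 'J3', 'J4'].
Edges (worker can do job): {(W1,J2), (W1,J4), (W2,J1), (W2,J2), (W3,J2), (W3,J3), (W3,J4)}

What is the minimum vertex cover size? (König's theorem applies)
Minimum vertex cover size = 3

By König's theorem: in bipartite graphs,
min vertex cover = max matching = 3

Maximum matching has size 3, so minimum vertex cover also has size 3.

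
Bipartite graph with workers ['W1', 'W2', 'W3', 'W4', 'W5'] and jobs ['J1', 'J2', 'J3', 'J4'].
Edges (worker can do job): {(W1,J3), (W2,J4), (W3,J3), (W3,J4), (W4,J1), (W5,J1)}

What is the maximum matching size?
Maximum matching size = 3

Maximum matching: {(W2,J4), (W3,J3), (W5,J1)}
Size: 3

This assigns 3 workers to 3 distinct jobs.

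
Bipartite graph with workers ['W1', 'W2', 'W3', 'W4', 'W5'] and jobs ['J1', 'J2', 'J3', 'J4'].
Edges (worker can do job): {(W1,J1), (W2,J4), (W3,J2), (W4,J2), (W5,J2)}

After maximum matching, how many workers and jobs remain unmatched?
Unmatched: 2 workers, 1 jobs

Maximum matching size: 3
Workers: 5 total, 3 matched, 2 unmatched
Jobs: 4 total, 3 matched, 1 unmatched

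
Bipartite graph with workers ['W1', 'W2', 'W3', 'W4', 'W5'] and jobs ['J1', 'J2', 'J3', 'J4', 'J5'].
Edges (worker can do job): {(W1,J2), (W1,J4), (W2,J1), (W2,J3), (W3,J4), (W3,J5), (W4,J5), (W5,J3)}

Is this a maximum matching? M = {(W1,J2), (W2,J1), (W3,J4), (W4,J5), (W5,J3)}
Yes, size 5 is maximum

Proposed matching has size 5.
Maximum matching size for this graph: 5.

This is a maximum matching.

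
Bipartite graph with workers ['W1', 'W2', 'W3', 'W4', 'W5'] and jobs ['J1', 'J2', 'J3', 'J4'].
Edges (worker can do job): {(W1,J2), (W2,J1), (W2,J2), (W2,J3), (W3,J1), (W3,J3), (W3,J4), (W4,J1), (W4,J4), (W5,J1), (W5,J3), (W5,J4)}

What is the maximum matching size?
Maximum matching size = 4

Maximum matching: {(W1,J2), (W2,J3), (W3,J4), (W5,J1)}
Size: 4

This assigns 4 workers to 4 distinct jobs.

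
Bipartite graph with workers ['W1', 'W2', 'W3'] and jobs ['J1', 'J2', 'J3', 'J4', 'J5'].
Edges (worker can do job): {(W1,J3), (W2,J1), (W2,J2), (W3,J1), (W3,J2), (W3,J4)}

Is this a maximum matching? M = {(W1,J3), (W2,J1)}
No, size 2 is not maximum

Proposed matching has size 2.
Maximum matching size for this graph: 3.

This is NOT maximum - can be improved to size 3.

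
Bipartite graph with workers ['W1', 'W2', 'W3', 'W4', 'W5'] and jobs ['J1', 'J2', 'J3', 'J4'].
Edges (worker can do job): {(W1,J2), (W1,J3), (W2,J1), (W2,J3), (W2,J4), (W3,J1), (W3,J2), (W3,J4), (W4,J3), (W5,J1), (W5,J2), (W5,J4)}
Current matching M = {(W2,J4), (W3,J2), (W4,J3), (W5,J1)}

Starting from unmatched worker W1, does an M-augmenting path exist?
No augmenting path from W1

Alternating search from W1 reaches jobs: {J1, J2, J3, J4}.
Every reachable job is already matched in M, and following those matched edges back to workers exposes no further unvisited jobs.
No M-augmenting path from W1 exists.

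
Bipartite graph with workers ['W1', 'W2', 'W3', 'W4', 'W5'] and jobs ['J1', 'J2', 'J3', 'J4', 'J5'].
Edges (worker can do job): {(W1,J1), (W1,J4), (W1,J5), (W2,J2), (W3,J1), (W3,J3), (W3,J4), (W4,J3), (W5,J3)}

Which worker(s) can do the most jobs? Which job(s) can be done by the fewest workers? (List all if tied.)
Most versatile: W1, W3 (3 jobs); Least covered: J2, J5 (1 workers)

Worker degrees (jobs they can do): W1:3, W2:1, W3:3, W4:1, W5:1
Job degrees (workers who can do it): J1:2, J2:1, J3:3, J4:2, J5:1

Maximum worker degree is 3, achieved by: W1, W3
Minimum job degree is 1, achieved by: J2, J5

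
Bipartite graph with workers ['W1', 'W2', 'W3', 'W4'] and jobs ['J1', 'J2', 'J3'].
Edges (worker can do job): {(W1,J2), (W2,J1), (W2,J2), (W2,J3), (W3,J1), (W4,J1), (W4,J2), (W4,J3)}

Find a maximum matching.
Matching: {(W1,J2), (W2,J3), (W4,J1)}

Maximum matching (size 3):
  W1 → J2
  W2 → J3
  W4 → J1

Each worker is assigned to at most one job, and each job to at most one worker.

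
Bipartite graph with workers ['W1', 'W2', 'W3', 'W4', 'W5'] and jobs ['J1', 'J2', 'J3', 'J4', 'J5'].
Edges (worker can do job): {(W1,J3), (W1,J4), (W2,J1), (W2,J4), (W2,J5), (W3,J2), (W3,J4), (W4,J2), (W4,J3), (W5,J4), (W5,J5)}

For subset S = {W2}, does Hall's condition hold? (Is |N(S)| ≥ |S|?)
Yes: |N(S)| = 3, |S| = 1

Subset S = {W2}
Neighbors N(S) = {J1, J4, J5}

|N(S)| = 3, |S| = 1
Hall's condition: |N(S)| ≥ |S| is satisfied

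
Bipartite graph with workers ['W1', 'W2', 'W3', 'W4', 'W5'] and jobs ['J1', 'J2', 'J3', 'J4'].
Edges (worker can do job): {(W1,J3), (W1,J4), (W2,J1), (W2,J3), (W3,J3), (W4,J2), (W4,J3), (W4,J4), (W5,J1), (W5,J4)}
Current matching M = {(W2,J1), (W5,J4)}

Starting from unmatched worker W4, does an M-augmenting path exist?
Yes: W4 → J3

An M-augmenting path alternates non-matching / matching edges, starting and ending at unmatched vertices.
Path: W4 → J3
(J3 is unmatched in M, so the path is augmenting.)
Flipping edges along this path would increase |M| from 2 to 3.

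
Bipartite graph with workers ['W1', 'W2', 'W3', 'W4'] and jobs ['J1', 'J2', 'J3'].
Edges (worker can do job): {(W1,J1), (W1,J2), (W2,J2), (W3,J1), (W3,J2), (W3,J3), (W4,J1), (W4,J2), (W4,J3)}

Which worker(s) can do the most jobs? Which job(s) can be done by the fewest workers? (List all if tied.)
Most versatile: W3, W4 (3 jobs); Least covered: J3 (2 workers)

Worker degrees (jobs they can do): W1:2, W2:1, W3:3, W4:3
Job degrees (workers who can do it): J1:3, J2:4, J3:2

Maximum worker degree is 3, achieved by: W3, W4
Minimum job degree is 2, achieved by: J3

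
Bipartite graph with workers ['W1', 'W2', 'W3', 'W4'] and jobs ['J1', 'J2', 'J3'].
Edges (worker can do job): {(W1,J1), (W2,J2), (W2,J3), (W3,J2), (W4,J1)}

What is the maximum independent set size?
Maximum independent set = 4

By König's theorem:
- Min vertex cover = Max matching = 3
- Max independent set = Total vertices - Min vertex cover
- Max independent set = 7 - 3 = 4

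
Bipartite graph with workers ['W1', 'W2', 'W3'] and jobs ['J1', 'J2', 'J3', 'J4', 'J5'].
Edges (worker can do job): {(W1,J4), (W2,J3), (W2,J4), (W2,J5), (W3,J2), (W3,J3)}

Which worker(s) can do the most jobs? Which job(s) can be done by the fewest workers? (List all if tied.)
Most versatile: W2 (3 jobs); Least covered: J1 (0 workers)

Worker degrees (jobs they can do): W1:1, W2:3, W3:2
Job degrees (workers who can do it): J1:0, J2:1, J3:2, J4:2, J5:1

Maximum worker degree is 3, achieved by: W2
Minimum job degree is 0, achieved by: J1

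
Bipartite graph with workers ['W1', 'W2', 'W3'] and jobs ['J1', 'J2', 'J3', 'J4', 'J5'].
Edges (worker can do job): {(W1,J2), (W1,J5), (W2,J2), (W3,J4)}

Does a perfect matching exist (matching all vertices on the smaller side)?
Yes, perfect matching exists (size 3)

Perfect matching: {(W1,J5), (W2,J2), (W3,J4)}
All 3 vertices on the smaller side are matched.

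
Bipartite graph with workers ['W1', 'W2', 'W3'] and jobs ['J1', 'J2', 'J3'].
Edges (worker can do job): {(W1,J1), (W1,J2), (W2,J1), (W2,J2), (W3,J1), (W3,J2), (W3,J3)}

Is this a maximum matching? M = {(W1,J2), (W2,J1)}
No, size 2 is not maximum

Proposed matching has size 2.
Maximum matching size for this graph: 3.

This is NOT maximum - can be improved to size 3.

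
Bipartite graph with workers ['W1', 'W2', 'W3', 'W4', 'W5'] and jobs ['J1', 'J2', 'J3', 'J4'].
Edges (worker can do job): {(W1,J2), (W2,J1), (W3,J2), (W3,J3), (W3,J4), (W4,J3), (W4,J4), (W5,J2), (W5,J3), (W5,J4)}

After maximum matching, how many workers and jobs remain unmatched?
Unmatched: 1 workers, 0 jobs

Maximum matching size: 4
Workers: 5 total, 4 matched, 1 unmatched
Jobs: 4 total, 4 matched, 0 unmatched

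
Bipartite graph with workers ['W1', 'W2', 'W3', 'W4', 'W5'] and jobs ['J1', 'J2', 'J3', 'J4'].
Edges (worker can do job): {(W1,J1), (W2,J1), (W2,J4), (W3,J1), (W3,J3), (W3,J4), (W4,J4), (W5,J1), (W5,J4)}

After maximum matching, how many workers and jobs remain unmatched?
Unmatched: 2 workers, 1 jobs

Maximum matching size: 3
Workers: 5 total, 3 matched, 2 unmatched
Jobs: 4 total, 3 matched, 1 unmatched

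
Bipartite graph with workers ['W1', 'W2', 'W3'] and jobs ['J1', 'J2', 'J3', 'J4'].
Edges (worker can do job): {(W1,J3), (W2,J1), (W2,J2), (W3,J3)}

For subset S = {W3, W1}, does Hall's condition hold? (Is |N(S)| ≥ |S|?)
No: |N(S)| = 1, |S| = 2

Subset S = {W3, W1}
Neighbors N(S) = {J3}

|N(S)| = 1, |S| = 2
Hall's condition: |N(S)| ≥ |S| is NOT satisfied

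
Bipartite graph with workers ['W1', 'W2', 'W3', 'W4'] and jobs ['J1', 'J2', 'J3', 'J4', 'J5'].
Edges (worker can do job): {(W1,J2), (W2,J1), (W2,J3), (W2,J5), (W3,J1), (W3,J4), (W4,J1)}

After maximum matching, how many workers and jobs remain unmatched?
Unmatched: 0 workers, 1 jobs

Maximum matching size: 4
Workers: 4 total, 4 matched, 0 unmatched
Jobs: 5 total, 4 matched, 1 unmatched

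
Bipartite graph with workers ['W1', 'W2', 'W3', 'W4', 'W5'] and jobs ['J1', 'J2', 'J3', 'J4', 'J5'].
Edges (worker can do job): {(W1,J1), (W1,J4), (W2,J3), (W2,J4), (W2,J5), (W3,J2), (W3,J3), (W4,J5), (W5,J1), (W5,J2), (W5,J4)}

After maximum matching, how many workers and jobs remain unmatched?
Unmatched: 0 workers, 0 jobs

Maximum matching size: 5
Workers: 5 total, 5 matched, 0 unmatched
Jobs: 5 total, 5 matched, 0 unmatched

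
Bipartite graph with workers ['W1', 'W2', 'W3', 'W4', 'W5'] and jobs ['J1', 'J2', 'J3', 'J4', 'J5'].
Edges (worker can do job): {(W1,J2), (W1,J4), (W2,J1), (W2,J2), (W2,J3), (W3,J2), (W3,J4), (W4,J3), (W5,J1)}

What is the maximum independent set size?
Maximum independent set = 6

By König's theorem:
- Min vertex cover = Max matching = 4
- Max independent set = Total vertices - Min vertex cover
- Max independent set = 10 - 4 = 6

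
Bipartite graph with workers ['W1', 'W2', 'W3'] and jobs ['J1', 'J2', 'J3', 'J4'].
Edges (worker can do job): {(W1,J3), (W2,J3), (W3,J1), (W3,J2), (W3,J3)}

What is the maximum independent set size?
Maximum independent set = 5

By König's theorem:
- Min vertex cover = Max matching = 2
- Max independent set = Total vertices - Min vertex cover
- Max independent set = 7 - 2 = 5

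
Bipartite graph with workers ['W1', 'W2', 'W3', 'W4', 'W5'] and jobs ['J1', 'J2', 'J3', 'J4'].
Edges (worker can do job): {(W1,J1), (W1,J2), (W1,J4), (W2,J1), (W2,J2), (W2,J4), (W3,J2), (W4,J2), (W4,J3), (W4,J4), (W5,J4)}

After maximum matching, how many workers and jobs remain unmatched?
Unmatched: 1 workers, 0 jobs

Maximum matching size: 4
Workers: 5 total, 4 matched, 1 unmatched
Jobs: 4 total, 4 matched, 0 unmatched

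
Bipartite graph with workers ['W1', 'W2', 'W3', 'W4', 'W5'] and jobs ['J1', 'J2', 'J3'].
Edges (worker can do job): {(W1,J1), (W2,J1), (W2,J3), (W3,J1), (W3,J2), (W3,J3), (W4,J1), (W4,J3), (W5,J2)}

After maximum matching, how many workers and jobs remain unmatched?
Unmatched: 2 workers, 0 jobs

Maximum matching size: 3
Workers: 5 total, 3 matched, 2 unmatched
Jobs: 3 total, 3 matched, 0 unmatched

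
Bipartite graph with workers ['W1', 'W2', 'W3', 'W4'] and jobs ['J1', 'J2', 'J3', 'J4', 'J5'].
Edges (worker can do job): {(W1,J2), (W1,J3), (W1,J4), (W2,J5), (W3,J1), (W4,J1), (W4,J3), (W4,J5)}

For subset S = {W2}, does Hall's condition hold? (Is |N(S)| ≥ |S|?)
Yes: |N(S)| = 1, |S| = 1

Subset S = {W2}
Neighbors N(S) = {J5}

|N(S)| = 1, |S| = 1
Hall's condition: |N(S)| ≥ |S| is satisfied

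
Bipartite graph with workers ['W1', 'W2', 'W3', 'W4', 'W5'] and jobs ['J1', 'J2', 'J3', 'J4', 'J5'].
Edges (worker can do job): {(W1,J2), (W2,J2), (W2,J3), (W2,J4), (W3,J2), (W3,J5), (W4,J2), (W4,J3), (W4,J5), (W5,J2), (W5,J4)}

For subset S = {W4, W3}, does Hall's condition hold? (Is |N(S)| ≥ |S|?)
Yes: |N(S)| = 3, |S| = 2

Subset S = {W4, W3}
Neighbors N(S) = {J2, J3, J5}

|N(S)| = 3, |S| = 2
Hall's condition: |N(S)| ≥ |S| is satisfied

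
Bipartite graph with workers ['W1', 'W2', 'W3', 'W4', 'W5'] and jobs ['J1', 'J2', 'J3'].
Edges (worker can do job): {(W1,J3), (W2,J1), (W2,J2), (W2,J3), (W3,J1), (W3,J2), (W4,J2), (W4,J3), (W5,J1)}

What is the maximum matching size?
Maximum matching size = 3

Maximum matching: {(W3,J2), (W4,J3), (W5,J1)}
Size: 3

This assigns 3 workers to 3 distinct jobs.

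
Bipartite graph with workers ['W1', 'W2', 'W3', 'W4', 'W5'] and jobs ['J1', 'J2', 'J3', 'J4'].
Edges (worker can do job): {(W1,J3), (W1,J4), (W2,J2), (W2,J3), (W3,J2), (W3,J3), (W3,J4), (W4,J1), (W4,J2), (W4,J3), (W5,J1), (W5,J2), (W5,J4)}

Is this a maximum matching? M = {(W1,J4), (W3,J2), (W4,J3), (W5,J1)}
Yes, size 4 is maximum

Proposed matching has size 4.
Maximum matching size for this graph: 4.

This is a maximum matching.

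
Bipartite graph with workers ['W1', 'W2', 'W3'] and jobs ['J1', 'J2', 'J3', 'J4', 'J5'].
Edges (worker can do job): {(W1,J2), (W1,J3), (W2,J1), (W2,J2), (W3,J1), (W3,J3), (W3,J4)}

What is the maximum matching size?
Maximum matching size = 3

Maximum matching: {(W1,J3), (W2,J2), (W3,J1)}
Size: 3

This assigns 3 workers to 3 distinct jobs.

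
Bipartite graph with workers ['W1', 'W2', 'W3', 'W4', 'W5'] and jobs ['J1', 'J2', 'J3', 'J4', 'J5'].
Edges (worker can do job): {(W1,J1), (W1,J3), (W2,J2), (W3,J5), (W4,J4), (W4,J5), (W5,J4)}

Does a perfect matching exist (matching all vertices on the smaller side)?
No, maximum matching has size 4 < 5

Maximum matching has size 4, need 5 for perfect matching.
Unmatched workers: ['W4']
Unmatched jobs: ['J1']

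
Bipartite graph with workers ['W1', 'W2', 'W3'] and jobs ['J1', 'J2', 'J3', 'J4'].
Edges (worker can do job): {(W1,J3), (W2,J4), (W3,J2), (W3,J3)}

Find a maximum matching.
Matching: {(W1,J3), (W2,J4), (W3,J2)}

Maximum matching (size 3):
  W1 → J3
  W2 → J4
  W3 → J2

Each worker is assigned to at most one job, and each job to at most one worker.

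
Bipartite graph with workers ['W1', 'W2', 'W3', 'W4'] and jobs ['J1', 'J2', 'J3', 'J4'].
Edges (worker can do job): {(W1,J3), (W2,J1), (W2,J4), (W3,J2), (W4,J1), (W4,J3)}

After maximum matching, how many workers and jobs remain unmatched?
Unmatched: 0 workers, 0 jobs

Maximum matching size: 4
Workers: 4 total, 4 matched, 0 unmatched
Jobs: 4 total, 4 matched, 0 unmatched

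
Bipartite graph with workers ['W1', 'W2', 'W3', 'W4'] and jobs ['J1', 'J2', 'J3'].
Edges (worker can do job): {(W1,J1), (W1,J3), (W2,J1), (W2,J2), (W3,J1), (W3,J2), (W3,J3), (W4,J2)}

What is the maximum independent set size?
Maximum independent set = 4

By König's theorem:
- Min vertex cover = Max matching = 3
- Max independent set = Total vertices - Min vertex cover
- Max independent set = 7 - 3 = 4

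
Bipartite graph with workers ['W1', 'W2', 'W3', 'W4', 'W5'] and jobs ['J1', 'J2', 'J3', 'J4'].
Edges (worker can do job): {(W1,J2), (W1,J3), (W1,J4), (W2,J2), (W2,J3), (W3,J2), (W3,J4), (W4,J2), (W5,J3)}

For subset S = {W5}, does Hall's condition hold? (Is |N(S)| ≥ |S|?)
Yes: |N(S)| = 1, |S| = 1

Subset S = {W5}
Neighbors N(S) = {J3}

|N(S)| = 1, |S| = 1
Hall's condition: |N(S)| ≥ |S| is satisfied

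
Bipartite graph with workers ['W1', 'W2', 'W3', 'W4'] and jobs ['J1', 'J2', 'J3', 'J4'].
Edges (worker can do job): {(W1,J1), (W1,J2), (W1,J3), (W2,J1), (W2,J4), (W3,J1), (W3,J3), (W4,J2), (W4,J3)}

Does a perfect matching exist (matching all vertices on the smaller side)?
Yes, perfect matching exists (size 4)

Perfect matching: {(W1,J3), (W2,J4), (W3,J1), (W4,J2)}
All 4 vertices on the smaller side are matched.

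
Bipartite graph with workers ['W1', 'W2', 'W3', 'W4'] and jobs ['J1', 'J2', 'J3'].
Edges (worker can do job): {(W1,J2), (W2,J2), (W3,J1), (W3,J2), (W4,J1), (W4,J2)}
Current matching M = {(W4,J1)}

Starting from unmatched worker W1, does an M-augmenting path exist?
Yes: W1 → J2

An M-augmenting path alternates non-matching / matching edges, starting and ending at unmatched vertices.
Path: W1 → J2
(J2 is unmatched in M, so the path is augmenting.)
Flipping edges along this path would increase |M| from 1 to 2.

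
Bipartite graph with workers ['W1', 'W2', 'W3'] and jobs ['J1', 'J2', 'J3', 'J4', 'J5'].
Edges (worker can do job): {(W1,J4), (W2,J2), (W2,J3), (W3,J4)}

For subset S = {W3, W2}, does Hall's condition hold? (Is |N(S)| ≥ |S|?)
Yes: |N(S)| = 3, |S| = 2

Subset S = {W3, W2}
Neighbors N(S) = {J2, J3, J4}

|N(S)| = 3, |S| = 2
Hall's condition: |N(S)| ≥ |S| is satisfied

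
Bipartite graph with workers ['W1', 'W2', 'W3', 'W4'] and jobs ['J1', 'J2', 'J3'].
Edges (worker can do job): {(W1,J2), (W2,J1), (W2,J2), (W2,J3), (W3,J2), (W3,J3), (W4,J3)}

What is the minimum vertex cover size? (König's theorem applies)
Minimum vertex cover size = 3

By König's theorem: in bipartite graphs,
min vertex cover = max matching = 3

Maximum matching has size 3, so minimum vertex cover also has size 3.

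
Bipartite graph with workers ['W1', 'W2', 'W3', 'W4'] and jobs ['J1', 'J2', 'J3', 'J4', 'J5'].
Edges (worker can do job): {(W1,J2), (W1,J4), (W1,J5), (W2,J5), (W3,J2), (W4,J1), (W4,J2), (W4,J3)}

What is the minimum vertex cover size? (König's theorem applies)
Minimum vertex cover size = 4

By König's theorem: in bipartite graphs,
min vertex cover = max matching = 4

Maximum matching has size 4, so minimum vertex cover also has size 4.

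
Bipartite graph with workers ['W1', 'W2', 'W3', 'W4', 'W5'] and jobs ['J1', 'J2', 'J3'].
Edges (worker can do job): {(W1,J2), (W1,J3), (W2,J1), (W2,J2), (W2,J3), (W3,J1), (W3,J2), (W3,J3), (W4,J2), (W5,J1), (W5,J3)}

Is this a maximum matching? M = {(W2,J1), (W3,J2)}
No, size 2 is not maximum

Proposed matching has size 2.
Maximum matching size for this graph: 3.

This is NOT maximum - can be improved to size 3.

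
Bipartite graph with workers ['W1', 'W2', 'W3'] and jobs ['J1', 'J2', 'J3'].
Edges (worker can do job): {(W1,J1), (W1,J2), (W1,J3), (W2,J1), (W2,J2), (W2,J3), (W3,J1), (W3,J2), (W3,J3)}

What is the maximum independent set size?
Maximum independent set = 3

By König's theorem:
- Min vertex cover = Max matching = 3
- Max independent set = Total vertices - Min vertex cover
- Max independent set = 6 - 3 = 3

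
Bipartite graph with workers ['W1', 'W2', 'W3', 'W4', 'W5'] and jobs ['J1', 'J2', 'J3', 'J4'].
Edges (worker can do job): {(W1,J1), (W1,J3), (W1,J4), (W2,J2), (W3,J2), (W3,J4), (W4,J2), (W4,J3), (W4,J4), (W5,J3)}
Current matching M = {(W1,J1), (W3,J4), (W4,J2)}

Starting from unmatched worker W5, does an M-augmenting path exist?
Yes: W5 → J3

An M-augmenting path alternates non-matching / matching edges, starting and ending at unmatched vertices.
Path: W5 → J3
(J3 is unmatched in M, so the path is augmenting.)
Flipping edges along this path would increase |M| from 3 to 4.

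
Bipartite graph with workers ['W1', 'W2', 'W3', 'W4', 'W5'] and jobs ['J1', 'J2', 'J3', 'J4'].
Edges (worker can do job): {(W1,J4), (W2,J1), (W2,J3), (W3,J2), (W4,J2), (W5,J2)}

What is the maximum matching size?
Maximum matching size = 3

Maximum matching: {(W1,J4), (W2,J1), (W3,J2)}
Size: 3

This assigns 3 workers to 3 distinct jobs.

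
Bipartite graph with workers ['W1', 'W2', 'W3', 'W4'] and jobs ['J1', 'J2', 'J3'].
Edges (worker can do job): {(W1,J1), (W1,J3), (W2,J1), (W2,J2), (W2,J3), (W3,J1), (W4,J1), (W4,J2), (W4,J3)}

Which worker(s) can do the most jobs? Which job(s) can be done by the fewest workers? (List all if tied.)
Most versatile: W2, W4 (3 jobs); Least covered: J2 (2 workers)

Worker degrees (jobs they can do): W1:2, W2:3, W3:1, W4:3
Job degrees (workers who can do it): J1:4, J2:2, J3:3

Maximum worker degree is 3, achieved by: W2, W4
Minimum job degree is 2, achieved by: J2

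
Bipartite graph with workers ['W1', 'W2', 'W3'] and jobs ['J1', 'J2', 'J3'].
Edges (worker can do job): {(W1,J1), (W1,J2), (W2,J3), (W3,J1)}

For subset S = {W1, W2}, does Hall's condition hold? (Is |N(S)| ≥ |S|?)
Yes: |N(S)| = 3, |S| = 2

Subset S = {W1, W2}
Neighbors N(S) = {J1, J2, J3}

|N(S)| = 3, |S| = 2
Hall's condition: |N(S)| ≥ |S| is satisfied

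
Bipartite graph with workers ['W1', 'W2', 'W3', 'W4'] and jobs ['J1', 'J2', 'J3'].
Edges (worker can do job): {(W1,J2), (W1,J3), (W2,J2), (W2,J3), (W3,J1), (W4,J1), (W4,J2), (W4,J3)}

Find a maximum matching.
Matching: {(W1,J3), (W2,J2), (W4,J1)}

Maximum matching (size 3):
  W1 → J3
  W2 → J2
  W4 → J1

Each worker is assigned to at most one job, and each job to at most one worker.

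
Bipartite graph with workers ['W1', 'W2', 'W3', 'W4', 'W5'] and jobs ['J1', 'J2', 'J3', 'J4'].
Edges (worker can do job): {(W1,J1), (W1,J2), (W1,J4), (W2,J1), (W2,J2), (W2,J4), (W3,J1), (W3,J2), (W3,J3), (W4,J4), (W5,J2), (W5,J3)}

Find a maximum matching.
Matching: {(W1,J2), (W3,J1), (W4,J4), (W5,J3)}

Maximum matching (size 4):
  W1 → J2
  W3 → J1
  W4 → J4
  W5 → J3

Each worker is assigned to at most one job, and each job to at most one worker.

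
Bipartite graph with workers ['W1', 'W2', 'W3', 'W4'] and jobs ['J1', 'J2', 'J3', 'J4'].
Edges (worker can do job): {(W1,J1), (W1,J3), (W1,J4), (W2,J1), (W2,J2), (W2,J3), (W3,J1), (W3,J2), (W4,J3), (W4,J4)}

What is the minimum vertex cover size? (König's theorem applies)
Minimum vertex cover size = 4

By König's theorem: in bipartite graphs,
min vertex cover = max matching = 4

Maximum matching has size 4, so minimum vertex cover also has size 4.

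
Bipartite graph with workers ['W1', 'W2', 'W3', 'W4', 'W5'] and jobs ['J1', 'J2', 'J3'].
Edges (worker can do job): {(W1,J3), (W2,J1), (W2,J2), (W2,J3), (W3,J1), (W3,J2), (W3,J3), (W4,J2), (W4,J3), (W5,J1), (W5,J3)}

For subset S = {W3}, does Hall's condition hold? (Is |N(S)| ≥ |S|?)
Yes: |N(S)| = 3, |S| = 1

Subset S = {W3}
Neighbors N(S) = {J1, J2, J3}

|N(S)| = 3, |S| = 1
Hall's condition: |N(S)| ≥ |S| is satisfied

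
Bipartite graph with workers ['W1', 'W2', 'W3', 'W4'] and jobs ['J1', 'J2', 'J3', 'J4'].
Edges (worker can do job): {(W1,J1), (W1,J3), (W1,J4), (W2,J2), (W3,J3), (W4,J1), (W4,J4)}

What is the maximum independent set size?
Maximum independent set = 4

By König's theorem:
- Min vertex cover = Max matching = 4
- Max independent set = Total vertices - Min vertex cover
- Max independent set = 8 - 4 = 4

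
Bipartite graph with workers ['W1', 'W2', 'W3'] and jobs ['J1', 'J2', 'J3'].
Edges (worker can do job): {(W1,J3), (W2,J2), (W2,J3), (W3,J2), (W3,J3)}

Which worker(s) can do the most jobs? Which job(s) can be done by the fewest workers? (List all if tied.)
Most versatile: W2, W3 (2 jobs); Least covered: J1 (0 workers)

Worker degrees (jobs they can do): W1:1, W2:2, W3:2
Job degrees (workers who can do it): J1:0, J2:2, J3:3

Maximum worker degree is 2, achieved by: W2, W3
Minimum job degree is 0, achieved by: J1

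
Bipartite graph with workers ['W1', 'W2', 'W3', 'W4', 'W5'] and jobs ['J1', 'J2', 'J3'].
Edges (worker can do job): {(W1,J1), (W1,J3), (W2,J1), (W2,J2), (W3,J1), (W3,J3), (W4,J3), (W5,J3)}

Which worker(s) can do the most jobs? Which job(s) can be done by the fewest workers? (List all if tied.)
Most versatile: W1, W2, W3 (2 jobs); Least covered: J2 (1 workers)

Worker degrees (jobs they can do): W1:2, W2:2, W3:2, W4:1, W5:1
Job degrees (workers who can do it): J1:3, J2:1, J3:4

Maximum worker degree is 2, achieved by: W1, W2, W3
Minimum job degree is 1, achieved by: J2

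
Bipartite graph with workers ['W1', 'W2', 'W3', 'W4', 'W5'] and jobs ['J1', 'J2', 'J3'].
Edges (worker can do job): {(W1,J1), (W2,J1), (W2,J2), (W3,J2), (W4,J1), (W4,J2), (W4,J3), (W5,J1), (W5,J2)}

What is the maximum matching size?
Maximum matching size = 3

Maximum matching: {(W3,J2), (W4,J3), (W5,J1)}
Size: 3

This assigns 3 workers to 3 distinct jobs.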